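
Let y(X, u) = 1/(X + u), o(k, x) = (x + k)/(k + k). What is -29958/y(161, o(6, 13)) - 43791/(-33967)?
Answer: -330884110099/67934 ≈ -4.8707e+6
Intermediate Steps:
o(k, x) = (k + x)/(2*k) (o(k, x) = (k + x)/((2*k)) = (k + x)*(1/(2*k)) = (k + x)/(2*k))
-29958/y(161, o(6, 13)) - 43791/(-33967) = -29958/(1/(161 + (1/2)*(6 + 13)/6)) - 43791/(-33967) = -29958/(1/(161 + (1/2)*(1/6)*19)) - 43791*(-1/33967) = -29958/(1/(161 + 19/12)) + 43791/33967 = -29958/(1/(1951/12)) + 43791/33967 = -29958/12/1951 + 43791/33967 = -29958*1951/12 + 43791/33967 = -9741343/2 + 43791/33967 = -330884110099/67934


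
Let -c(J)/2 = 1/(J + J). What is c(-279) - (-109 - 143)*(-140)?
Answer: -9843119/279 ≈ -35280.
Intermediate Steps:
c(J) = -1/J (c(J) = -2/(J + J) = -2*1/(2*J) = -1/J)
c(-279) - (-109 - 143)*(-140) = -1/(-279) - (-109 - 143)*(-140) = -1*(-1/279) - (-252)*(-140) = 1/279 - 1*35280 = 1/279 - 35280 = -9843119/279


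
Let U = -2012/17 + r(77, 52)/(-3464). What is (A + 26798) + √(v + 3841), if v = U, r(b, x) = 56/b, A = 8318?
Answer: 35116 + √24406800111298/80971 ≈ 35177.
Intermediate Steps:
U = -9583173/80971 (U = -2012/17 + (56/77)/(-3464) = -2012*1/17 + (56*(1/77))*(-1/3464) = -2012/17 + (8/11)*(-1/3464) = -2012/17 - 1/4763 = -9583173/80971 ≈ -118.35)
v = -9583173/80971 ≈ -118.35
(A + 26798) + √(v + 3841) = (8318 + 26798) + √(-9583173/80971 + 3841) = 35116 + √(301426438/80971) = 35116 + √24406800111298/80971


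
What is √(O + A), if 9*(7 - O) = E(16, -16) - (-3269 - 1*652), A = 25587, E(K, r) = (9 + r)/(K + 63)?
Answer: √1413118978/237 ≈ 158.61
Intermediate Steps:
E(K, r) = (9 + r)/(63 + K)
O = -304775/711 (O = 7 - ((9 - 16)/(63 + 16) - (-3269 - 1*652))/9 = 7 - (-7/79 - (-3269 - 652))/9 = 7 - ((1/79)*(-7) - 1*(-3921))/9 = 7 - (-7/79 + 3921)/9 = 7 - ⅑*309752/79 = 7 - 309752/711 = -304775/711 ≈ -428.66)
√(O + A) = √(-304775/711 + 25587) = √(17887582/711) = √1413118978/237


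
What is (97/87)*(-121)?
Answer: -11737/87 ≈ -134.91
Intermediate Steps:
(97/87)*(-121) = -11737/87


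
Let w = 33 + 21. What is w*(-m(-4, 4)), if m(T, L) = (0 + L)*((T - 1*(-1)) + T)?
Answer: 1512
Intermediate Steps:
m(T, L) = L*(1 + 2*T) (m(T, L) = L*((T + 1) + T) = L*((1 + T) + T) = L*(1 + 2*T))
w = 54
w*(-m(-4, 4)) = 54*(-4*(1 + 2*(-4))) = 54*(-4*(1 - 8)) = 54*(-4*(-7)) = 54*(-1*(-28)) = 54*28 = 1512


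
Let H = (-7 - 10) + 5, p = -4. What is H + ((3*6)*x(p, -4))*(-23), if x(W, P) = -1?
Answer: 402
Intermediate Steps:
H = -12 (H = -17 + 5 = -12)
H + ((3*6)*x(p, -4))*(-23) = -12 + ((3*6)*(-1))*(-23) = -12 + (18*(-1))*(-23) = -12 - 18*(-23) = -12 + 414 = 402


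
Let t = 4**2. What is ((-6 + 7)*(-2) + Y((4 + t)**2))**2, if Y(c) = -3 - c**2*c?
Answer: 4096000640000025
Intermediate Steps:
t = 16
Y(c) = -3 - c**3
((-6 + 7)*(-2) + Y((4 + t)**2))**2 = ((-6 + 7)*(-2) + (-3 - ((4 + 16)**2)**3))**2 = (1*(-2) + (-3 - (20**2)**3))**2 = (-2 + (-3 - 1*400**3))**2 = (-2 + (-3 - 1*64000000))**2 = (-2 + (-3 - 64000000))**2 = (-2 - 64000003)**2 = (-64000005)**2 = 4096000640000025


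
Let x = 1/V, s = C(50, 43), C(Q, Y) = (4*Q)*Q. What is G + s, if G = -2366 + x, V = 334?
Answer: 2549757/334 ≈ 7634.0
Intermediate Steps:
C(Q, Y) = 4*Q²
s = 10000 (s = 4*50² = 4*2500 = 10000)
x = 1/334 ≈ 0.0029940
G = -790243/334 (G = -2366 + 1/334 = -790243/334 ≈ -2366.0)
G + s = -790243/334 + 10000 = 2549757/334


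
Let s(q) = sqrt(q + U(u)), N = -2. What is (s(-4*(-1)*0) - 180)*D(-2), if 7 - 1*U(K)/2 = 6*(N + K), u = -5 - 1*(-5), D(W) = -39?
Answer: 7020 - 39*sqrt(38) ≈ 6779.6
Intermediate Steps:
u = 0 (u = -5 + 5 = 0)
U(K) = 38 - 12*K (U(K) = 14 - 12*(-2 + K) = 14 - 2*(-12 + 6*K) = 14 + (24 - 12*K) = 38 - 12*K)
s(q) = sqrt(38 + q) (s(q) = sqrt(q + (38 - 12*0)) = sqrt(q + (38 + 0)) = sqrt(q + 38) = sqrt(38 + q))
(s(-4*(-1)*0) - 180)*D(-2) = (sqrt(38 - 4*(-1)*0) - 180)*(-39) = (sqrt(38 + 4*0) - 180)*(-39) = (sqrt(38 + 0) - 180)*(-39) = (sqrt(38) - 180)*(-39) = (-180 + sqrt(38))*(-39) = 7020 - 39*sqrt(38)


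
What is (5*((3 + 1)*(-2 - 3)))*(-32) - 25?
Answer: 3175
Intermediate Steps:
(5*((3 + 1)*(-2 - 3)))*(-32) - 25 = (5*(4*(-5)))*(-32) - 25 = (5*(-20))*(-32) - 25 = -100*(-32) - 25 = 3200 - 25 = 3175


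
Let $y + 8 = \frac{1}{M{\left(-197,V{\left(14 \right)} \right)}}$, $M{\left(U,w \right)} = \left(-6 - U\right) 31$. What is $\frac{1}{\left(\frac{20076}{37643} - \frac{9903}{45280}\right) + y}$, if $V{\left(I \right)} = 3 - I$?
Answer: $- \frac{10092196711840}{77560658063109} \approx -0.13012$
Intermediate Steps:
$M{\left(U,w \right)} = -186 - 31 U$
$y = - \frac{47367}{5921}$ ($y = -8 + \frac{1}{-186 - -6107} = -8 + \frac{1}{-186 + 6107} = -8 + \frac{1}{5921} = - \frac{47367}{5921} \approx -7.9998$)
$\frac{1}{\left(\frac{20076}{37643} - \frac{9903}{45280}\right) + y} = \frac{1}{\left(\frac{20076}{37643} - \frac{9903}{45280}\right) - \frac{47367}{5921}} = \frac{1}{\frac{536262651}{1704475040} - \frac{47367}{5921}} = \frac{1}{- \frac{77560658063109}{10092196711840}} = - \frac{10092196711840}{77560658063109}$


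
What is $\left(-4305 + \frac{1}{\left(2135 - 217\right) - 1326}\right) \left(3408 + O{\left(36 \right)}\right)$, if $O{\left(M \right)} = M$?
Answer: $- \frac{2194309299}{148} \approx -1.4826 \cdot 10^{7}$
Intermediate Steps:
$\left(-4305 + \frac{1}{\left(2135 - 217\right) - 1326}\right) \left(3408 + O{\left(36 \right)}\right) = \left(-4305 + \frac{1}{\left(2135 - 217\right) - 1326}\right) \left(3408 + 36\right) = \left(-4305 + \frac{1}{1918 - 1326}\right) 3444 = \left(-4305 + \frac{1}{592}\right) 3444 = \left(- \frac{2548559}{592}\right) 3444 = - \frac{2194309299}{148}$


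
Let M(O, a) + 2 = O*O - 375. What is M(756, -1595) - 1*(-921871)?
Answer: 1493030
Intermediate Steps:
M(O, a) = -377 + O**2 (M(O, a) = -2 + (O*O - 375) = -2 + (O**2 - 375) = -2 + (-375 + O**2) = -377 + O**2)
M(756, -1595) - 1*(-921871) = (-377 + 756**2) - 1*(-921871) = (-377 + 571536) + 921871 = 571159 + 921871 = 1493030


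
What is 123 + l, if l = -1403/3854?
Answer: 472639/3854 ≈ 122.64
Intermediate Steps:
l = -1403/3854 (l = -1403*1/3854 = -1403/3854 ≈ -0.36404)
123 + l = 123 - 1403/3854 = 472639/3854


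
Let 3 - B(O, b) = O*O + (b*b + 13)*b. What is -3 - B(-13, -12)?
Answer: -1721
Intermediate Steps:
B(O, b) = 3 - O² - b*(13 + b²) (B(O, b) = 3 - (O*O + (b*b + 13)*b) = 3 - (O² + (b² + 13)*b) = 3 - (O² + (13 + b²)*b) = 3 - (O² + b*(13 + b²)) = 3 + (-O² - b*(13 + b²)) = 3 - O² - b*(13 + b²))
-3 - B(-13, -12) = -3 - (3 - 1*(-13)² - 1*(-12)³ - 13*(-12)) = -3 - (3 - 1*169 - 1*(-1728) + 156) = -3 - (3 - 169 + 1728 + 156) = -3 - 1*1718 = -3 - 1718 = -1721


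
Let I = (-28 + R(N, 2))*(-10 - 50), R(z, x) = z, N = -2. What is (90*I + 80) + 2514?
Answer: 164594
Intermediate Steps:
I = 1800 (I = (-28 - 2)*(-10 - 50) = -30*(-60) = 1800)
(90*I + 80) + 2514 = (90*1800 + 80) + 2514 = (162000 + 80) + 2514 = 162080 + 2514 = 164594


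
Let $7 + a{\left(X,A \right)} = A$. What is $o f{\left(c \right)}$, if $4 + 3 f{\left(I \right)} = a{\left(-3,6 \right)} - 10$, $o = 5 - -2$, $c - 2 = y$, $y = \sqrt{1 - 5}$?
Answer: $-35$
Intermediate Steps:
$a{\left(X,A \right)} = -7 + A$
$y = 2 i$ ($y = \sqrt{-4} = 2 i \approx 2.0 i$)
$c = 2 + 2 i \approx 2.0 + 2.0 i$
$o = 7$ ($o = 5 + 2 = 7$)
$f{\left(I \right)} = -5$ ($f{\left(I \right)} = - \frac{4}{3} + \frac{\left(-7 + 6\right) - 10}{3} = - \frac{4}{3} + \frac{-1 - 10}{3} = - \frac{4}{3} + \frac{1}{3} \left(-11\right) = - \frac{4}{3} - \frac{11}{3} = -5$)
$o f{\left(c \right)} = 7 \left(-5\right) = -35$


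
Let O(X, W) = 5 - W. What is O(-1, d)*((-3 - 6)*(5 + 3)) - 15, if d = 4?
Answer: -87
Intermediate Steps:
O(-1, d)*((-3 - 6)*(5 + 3)) - 15 = (5 - 1*4)*((-3 - 6)*(5 + 3)) - 15 = (5 - 4)*(-9*8) - 15 = 1*(-72) - 15 = -72 - 15 = -87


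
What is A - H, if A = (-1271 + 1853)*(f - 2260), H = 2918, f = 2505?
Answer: 139672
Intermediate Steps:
A = 142590 (A = (-1271 + 1853)*(2505 - 2260) = 582*245 = 142590)
A - H = 142590 - 1*2918 = 142590 - 2918 = 139672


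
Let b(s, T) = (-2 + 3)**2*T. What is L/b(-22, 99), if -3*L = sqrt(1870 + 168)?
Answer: -sqrt(2038)/297 ≈ -0.15200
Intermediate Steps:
b(s, T) = T (b(s, T) = 1**2*T = 1*T = T)
L = -sqrt(2038)/3 (L = -sqrt(1870 + 168)/3 = -sqrt(2038)/3 ≈ -15.048)
L/b(-22, 99) = -sqrt(2038)/3/99 = -sqrt(2038)/3*(1/99) = -sqrt(2038)/297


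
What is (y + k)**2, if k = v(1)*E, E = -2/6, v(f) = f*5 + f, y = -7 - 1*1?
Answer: 100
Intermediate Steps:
y = -8 (y = -7 - 1 = -8)
v(f) = 6*f (v(f) = 5*f + f = 6*f)
E = -1/3 (E = -2*1/6 = -1/3 ≈ -0.33333)
k = -2 (k = (6*1)*(-1/3) = 6*(-1/3) = -2)
(y + k)**2 = (-8 - 2)**2 = (-10)**2 = 100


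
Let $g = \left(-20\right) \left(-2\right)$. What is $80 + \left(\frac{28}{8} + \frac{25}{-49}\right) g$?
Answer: $\frac{9780}{49} \approx 199.59$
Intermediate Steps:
$g = 40$
$80 + \left(\frac{28}{8} + \frac{25}{-49}\right) g = 80 + \left(\frac{28}{8} + \frac{25}{-49}\right) 40 = 80 + \left(28 \cdot \frac{1}{8} + 25 \left(- \frac{1}{49}\right)\right) 40 = 80 + \left(\frac{7}{2} - \frac{25}{49}\right) 40 = 80 + \frac{293}{98} \cdot 40 = 80 + \frac{5860}{49} = \frac{9780}{49}$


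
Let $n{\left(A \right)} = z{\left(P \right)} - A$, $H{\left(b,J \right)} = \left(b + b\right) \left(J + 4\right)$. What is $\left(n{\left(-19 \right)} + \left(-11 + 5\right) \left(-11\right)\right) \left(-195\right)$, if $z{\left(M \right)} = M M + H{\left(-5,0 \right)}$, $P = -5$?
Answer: $-13650$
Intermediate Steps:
$H{\left(b,J \right)} = 2 b \left(4 + J\right)$
$z{\left(M \right)} = -40 + M^{2}$ ($z{\left(M \right)} = M M + 2 \left(-5\right) \left(4 + 0\right) = M^{2} + 2 \left(-5\right) 4 = M^{2} - 40 = -40 + M^{2}$)
$n{\left(A \right)} = -15 - A$ ($n{\left(A \right)} = \left(-40 + \left(-5\right)^{2}\right) - A = \left(-40 + 25\right) - A = -15 - A$)
$\left(n{\left(-19 \right)} + \left(-11 + 5\right) \left(-11\right)\right) \left(-195\right) = \left(\left(-15 - -19\right) + \left(-11 + 5\right) \left(-11\right)\right) \left(-195\right) = \left(\left(-15 + 19\right) - -66\right) \left(-195\right) = \left(4 + 66\right) \left(-195\right) = 70 \left(-195\right) = -13650$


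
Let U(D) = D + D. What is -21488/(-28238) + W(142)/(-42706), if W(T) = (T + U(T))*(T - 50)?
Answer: -47259292/301483007 ≈ -0.15676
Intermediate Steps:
U(D) = 2*D
W(T) = 3*T*(-50 + T) (W(T) = (T + 2*T)*(T - 50) = (3*T)*(-50 + T) = 3*T*(-50 + T))
-21488/(-28238) + W(142)/(-42706) = -21488/(-28238) + (3*142*(-50 + 142))/(-42706) = -21488*(-1/28238) + (3*142*92)*(-1/42706) = 10744/14119 + 39192*(-1/42706) = 10744/14119 - 19596/21353 = -47259292/301483007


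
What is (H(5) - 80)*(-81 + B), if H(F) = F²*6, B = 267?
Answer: 13020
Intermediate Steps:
H(F) = 6*F²
(H(5) - 80)*(-81 + B) = (6*5² - 80)*(-81 + 267) = (6*25 - 80)*186 = (150 - 80)*186 = 70*186 = 13020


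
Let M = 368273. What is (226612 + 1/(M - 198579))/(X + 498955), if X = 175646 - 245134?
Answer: 38454696729/72877973098 ≈ 0.52766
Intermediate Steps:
X = -69488
(226612 + 1/(M - 198579))/(X + 498955) = (226612 + 1/(368273 - 198579))/(-69488 + 498955) = (226612 + 1/169694)/429467 = (226612 + 1/169694)*(1/429467) = (38454696729/169694)*(1/429467) = 38454696729/72877973098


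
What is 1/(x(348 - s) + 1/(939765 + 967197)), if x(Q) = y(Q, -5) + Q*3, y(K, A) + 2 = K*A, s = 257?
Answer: -1906962/350881007 ≈ -0.0054348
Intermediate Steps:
y(K, A) = -2 + A*K (y(K, A) = -2 + K*A = -2 + A*K)
x(Q) = -2 - 2*Q (x(Q) = (-2 - 5*Q) + Q*3 = (-2 - 5*Q) + 3*Q = -2 - 2*Q)
1/(x(348 - s) + 1/(939765 + 967197)) = 1/((-2 - 2*(348 - 1*257)) + 1/(939765 + 967197)) = 1/((-2 - 2*(348 - 257)) + 1/1906962) = 1/((-2 - 2*91) + 1/1906962) = 1/((-2 - 182) + 1/1906962) = 1/(-184 + 1/1906962) = 1/(-350881007/1906962) = -1906962/350881007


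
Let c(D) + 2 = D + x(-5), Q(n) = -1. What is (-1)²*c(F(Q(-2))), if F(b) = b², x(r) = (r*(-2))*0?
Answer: -1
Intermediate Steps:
x(r) = 0 (x(r) = -2*r*0 = 0)
c(D) = -2 + D (c(D) = -2 + (D + 0) = -2 + D)
(-1)²*c(F(Q(-2))) = (-1)²*(-2 + (-1)²) = 1*(-2 + 1) = 1*(-1) = -1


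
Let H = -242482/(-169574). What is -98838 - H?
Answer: -8380298747/84787 ≈ -98839.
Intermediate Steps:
H = 121241/84787 (H = -242482*(-1/169574) = 121241/84787 ≈ 1.4299)
-98838 - H = -98838 - 1*121241/84787 = -98838 - 121241/84787 = -8380298747/84787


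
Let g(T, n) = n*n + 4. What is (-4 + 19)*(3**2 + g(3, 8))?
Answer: 1155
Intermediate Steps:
g(T, n) = 4 + n**2 (g(T, n) = n**2 + 4 = 4 + n**2)
(-4 + 19)*(3**2 + g(3, 8)) = (-4 + 19)*(3**2 + (4 + 8**2)) = 15*(9 + (4 + 64)) = 15*(9 + 68) = 15*77 = 1155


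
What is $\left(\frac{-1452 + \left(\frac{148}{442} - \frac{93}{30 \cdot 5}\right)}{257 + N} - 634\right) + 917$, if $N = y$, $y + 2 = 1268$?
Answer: $\frac{4746601699}{16829150} \approx 282.05$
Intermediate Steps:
$y = 1266$ ($y = -2 + 1268 = 1266$)
$N = 1266$
$\left(\frac{-1452 + \left(\frac{148}{442} - \frac{93}{30 \cdot 5}\right)}{257 + N} - 634\right) + 917 = \left(\frac{-1452 + \left(\frac{148}{442} - \frac{93}{30 \cdot 5}\right)}{257 + 1266} - 634\right) + 917 = \left(\frac{-1452 + \left(148 \cdot \frac{1}{442} - \frac{93}{150}\right)}{1523} - 634\right) + 917 = \left(\left(-1452 + \left(\frac{74}{221} - \frac{31}{50}\right)\right) \frac{1}{1523} - 634\right) + 917 = \left(\left(-1452 - \frac{3151}{11050}\right) \frac{1}{1523} - 634\right) + 917 = \left(\left(- \frac{16047751}{11050}\right) \frac{1}{1523} - 634\right) + 917 = \left(- \frac{16047751}{16829150} - 634\right) + 917 = - \frac{10685728851}{16829150} + 917 = \frac{4746601699}{16829150}$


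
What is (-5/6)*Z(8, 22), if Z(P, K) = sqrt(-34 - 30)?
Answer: -20*I/3 ≈ -6.6667*I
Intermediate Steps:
Z(P, K) = 8*I (Z(P, K) = sqrt(-64) = 8*I)
(-5/6)*Z(8, 22) = (-5/6)*(8*I) = (-5*1/6)*(8*I) = -20*I/3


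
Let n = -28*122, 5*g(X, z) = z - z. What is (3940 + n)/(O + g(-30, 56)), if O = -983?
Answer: -524/983 ≈ -0.53306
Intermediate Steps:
g(X, z) = 0 (g(X, z) = (z - z)/5 = (1/5)*0 = 0)
n = -3416
(3940 + n)/(O + g(-30, 56)) = (3940 - 3416)/(-983 + 0) = 524/(-983) = 524*(-1/983) = -524/983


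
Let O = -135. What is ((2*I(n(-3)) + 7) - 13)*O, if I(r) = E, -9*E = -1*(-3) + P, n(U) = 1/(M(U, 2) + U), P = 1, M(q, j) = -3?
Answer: 930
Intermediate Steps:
n(U) = 1/(-3 + U)
E = -4/9 (E = -(-1*(-3) + 1)/9 = -(3 + 1)/9 = -⅑*4 = -4/9 ≈ -0.44444)
I(r) = -4/9
((2*I(n(-3)) + 7) - 13)*O = ((2*(-4/9) + 7) - 13)*(-135) = ((-8/9 + 7) - 13)*(-135) = (55/9 - 13)*(-135) = -62/9*(-135) = 930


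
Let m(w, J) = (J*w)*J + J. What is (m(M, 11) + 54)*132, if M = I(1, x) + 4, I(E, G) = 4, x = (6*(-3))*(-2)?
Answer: 136356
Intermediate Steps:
x = 36 (x = -18*(-2) = 36)
M = 8 (M = 4 + 4 = 8)
m(w, J) = J + w*J**2 (m(w, J) = w*J**2 + J = J + w*J**2)
(m(M, 11) + 54)*132 = (11*(1 + 11*8) + 54)*132 = (11*(1 + 88) + 54)*132 = (11*89 + 54)*132 = (979 + 54)*132 = 1033*132 = 136356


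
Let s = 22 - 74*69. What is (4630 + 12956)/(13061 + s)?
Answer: 5862/2659 ≈ 2.2046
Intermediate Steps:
s = -5084 (s = 22 - 5106 = -5084)
(4630 + 12956)/(13061 + s) = (4630 + 12956)/(13061 - 5084) = 17586/7977 = 17586*(1/7977) = 5862/2659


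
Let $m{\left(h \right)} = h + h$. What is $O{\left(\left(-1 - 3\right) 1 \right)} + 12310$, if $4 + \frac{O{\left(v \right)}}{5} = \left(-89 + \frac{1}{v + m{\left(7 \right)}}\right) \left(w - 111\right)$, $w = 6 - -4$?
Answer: $\frac{114369}{2} \approx 57185.0$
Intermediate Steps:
$m{\left(h \right)} = 2 h$
$w = 10$ ($w = 6 + 4 = 10$)
$O{\left(v \right)} = 44925 - \frac{505}{14 + v}$ ($O{\left(v \right)} = -20 + 5 \left(-89 + \frac{1}{v + 2 \cdot 7}\right) \left(10 - 111\right) = -20 + 5 \left(-89 + \frac{1}{v + 14}\right) \left(-101\right) = -20 + 5 \left(-89 + \frac{1}{14 + v}\right) \left(-101\right) = -20 + 5 \left(8989 - \frac{101}{14 + v}\right) = -20 + \left(44945 - \frac{505}{14 + v}\right) = 44925 - \frac{505}{14 + v}$)
$O{\left(\left(-1 - 3\right) 1 \right)} + 12310 = \frac{5 \left(125689 + 8985 \left(-1 - 3\right) 1\right)}{14 + \left(-1 - 3\right) 1} + 12310 = \frac{5 \left(125689 + 8985 \left(\left(-4\right) 1\right)\right)}{14 - 4} + 12310 = \frac{5 \left(125689 + 8985 \left(-4\right)\right)}{14 - 4} + 12310 = \frac{5 \left(125689 - 35940\right)}{10} + 12310 = 5 \cdot \frac{1}{10} \cdot 89749 + 12310 = \frac{89749}{2} + 12310 = \frac{114369}{2}$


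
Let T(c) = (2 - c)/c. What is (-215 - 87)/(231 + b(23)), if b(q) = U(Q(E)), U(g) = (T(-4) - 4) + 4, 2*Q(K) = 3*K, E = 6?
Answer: -604/459 ≈ -1.3159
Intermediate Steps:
T(c) = (2 - c)/c
Q(K) = 3*K/2 (Q(K) = (3*K)/2 = 3*K/2)
U(g) = -3/2 (U(g) = ((2 - 1*(-4))/(-4) - 4) + 4 = (-(2 + 4)/4 - 4) + 4 = (-¼*6 - 4) + 4 = (-3/2 - 4) + 4 = -11/2 + 4 = -3/2)
b(q) = -3/2
(-215 - 87)/(231 + b(23)) = (-215 - 87)/(231 - 3/2) = -302/459/2 = -302*2/459 = -604/459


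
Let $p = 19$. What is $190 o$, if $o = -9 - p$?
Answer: $-5320$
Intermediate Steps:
$o = -28$ ($o = -9 - 19 = -28$)
$190 o = 190 \left(-28\right) = -5320$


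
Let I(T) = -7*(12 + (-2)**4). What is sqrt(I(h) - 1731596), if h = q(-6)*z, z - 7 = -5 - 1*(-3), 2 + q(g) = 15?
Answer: 4*I*sqrt(108237) ≈ 1316.0*I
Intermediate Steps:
q(g) = 13 (q(g) = -2 + 15 = 13)
z = 5 (z = 7 + (-5 - 1*(-3)) = 7 + (-5 + 3) = 7 - 2 = 5)
h = 65 (h = 13*5 = 65)
I(T) = -196 (I(T) = -7*(12 + 16) = -7*28 = -196)
sqrt(I(h) - 1731596) = sqrt(-196 - 1731596) = sqrt(-1731792) = 4*I*sqrt(108237)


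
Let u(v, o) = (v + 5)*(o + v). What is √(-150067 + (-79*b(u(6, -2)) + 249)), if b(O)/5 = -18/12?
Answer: I*√596902/2 ≈ 386.3*I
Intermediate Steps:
u(v, o) = (5 + v)*(o + v)
b(O) = -15/2 (b(O) = 5*(-18/12) = 5*(-18*1/12) = 5*(-3/2) = -15/2)
√(-150067 + (-79*b(u(6, -2)) + 249)) = √(-150067 + (-79*(-15/2) + 249)) = √(-150067 + (1185/2 + 249)) = √(-150067 + 1683/2) = √(-298451/2) = I*√596902/2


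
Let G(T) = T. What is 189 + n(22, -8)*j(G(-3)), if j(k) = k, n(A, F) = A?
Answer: 123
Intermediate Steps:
189 + n(22, -8)*j(G(-3)) = 189 + 22*(-3) = 189 - 66 = 123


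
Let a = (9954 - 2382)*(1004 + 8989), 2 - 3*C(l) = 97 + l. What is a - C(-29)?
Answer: 75667018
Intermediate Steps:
C(l) = -95/3 - l/3 (C(l) = 2/3 - (97 + l)/3 = 2/3 + (-97/3 - l/3) = -95/3 - l/3)
a = 75666996 (a = 7572*9993 = 75666996)
a - C(-29) = 75666996 - (-95/3 - 1/3*(-29)) = 75666996 - (-95/3 + 29/3) = 75666996 - 1*(-22) = 75666996 + 22 = 75667018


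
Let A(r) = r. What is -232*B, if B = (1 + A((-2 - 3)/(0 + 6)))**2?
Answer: -58/9 ≈ -6.4444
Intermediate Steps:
B = 1/36 (B = (1 + (-2 - 3)/(0 + 6))**2 = (1 - 5/6)**2 = (1/6)**2 = 1/36 ≈ 0.027778)
-232*B = -232*1/36 = -58/9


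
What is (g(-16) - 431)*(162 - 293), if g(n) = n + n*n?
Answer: 25021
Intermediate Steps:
g(n) = n + n²
(g(-16) - 431)*(162 - 293) = (-16*(1 - 16) - 431)*(162 - 293) = (-16*(-15) - 431)*(-131) = (240 - 431)*(-131) = -191*(-131) = 25021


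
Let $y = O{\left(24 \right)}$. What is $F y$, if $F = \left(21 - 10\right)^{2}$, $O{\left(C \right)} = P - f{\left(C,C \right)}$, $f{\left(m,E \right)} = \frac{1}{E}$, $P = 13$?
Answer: $\frac{37631}{24} \approx 1568.0$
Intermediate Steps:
$O{\left(C \right)} = 13 - \frac{1}{C}$
$y = \frac{311}{24}$ ($y = 13 - \frac{1}{24} = \frac{311}{24} \approx 12.958$)
$F = 121$ ($F = 11^{2} = 121$)
$F y = 121 \cdot \frac{311}{24} = \frac{37631}{24}$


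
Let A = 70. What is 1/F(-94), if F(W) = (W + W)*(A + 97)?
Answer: -1/31396 ≈ -3.1851e-5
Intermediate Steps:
F(W) = 334*W (F(W) = (W + W)*(70 + 97) = (2*W)*167 = 334*W)
1/F(-94) = 1/(334*(-94)) = 1/(-31396) = -1/31396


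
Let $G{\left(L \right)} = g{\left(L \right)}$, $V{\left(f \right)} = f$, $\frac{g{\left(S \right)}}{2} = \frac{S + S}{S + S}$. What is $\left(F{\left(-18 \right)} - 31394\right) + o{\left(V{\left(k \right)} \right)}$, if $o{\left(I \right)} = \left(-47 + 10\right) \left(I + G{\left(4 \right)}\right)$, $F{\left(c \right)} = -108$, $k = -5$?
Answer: $-31391$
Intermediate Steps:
$g{\left(S \right)} = 2$ ($g{\left(S \right)} = 2 \frac{S + S}{S + S} = 2 \frac{2 S}{2 S} = 2 \cdot 2 S \frac{1}{2 S} = 2 \cdot 1 = 2$)
$G{\left(L \right)} = 2$
$o{\left(I \right)} = -74 - 37 I$ ($o{\left(I \right)} = \left(-47 + 10\right) \left(I + 2\right) = - 37 \left(2 + I\right) = -74 - 37 I$)
$\left(F{\left(-18 \right)} - 31394\right) + o{\left(V{\left(k \right)} \right)} = \left(-108 - 31394\right) - -111 = -31502 + \left(-74 + 185\right) = -31502 + 111 = -31391$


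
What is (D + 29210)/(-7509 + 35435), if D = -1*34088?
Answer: -2439/13963 ≈ -0.17468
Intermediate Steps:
D = -34088
(D + 29210)/(-7509 + 35435) = (-34088 + 29210)/(-7509 + 35435) = -4878/27926 = -4878*1/27926 = -2439/13963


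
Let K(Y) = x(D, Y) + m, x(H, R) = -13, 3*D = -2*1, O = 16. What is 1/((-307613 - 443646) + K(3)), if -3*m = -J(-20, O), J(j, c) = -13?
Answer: -3/2253829 ≈ -1.3311e-6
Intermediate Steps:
D = -⅔ (D = (-2*1)/3 = (⅓)*(-2) = -⅔ ≈ -0.66667)
m = -13/3 (m = -(-1)*(-13)/3 = -⅓*13 = -13/3 ≈ -4.3333)
K(Y) = -52/3 (K(Y) = -13 - 13/3 = -52/3)
1/((-307613 - 443646) + K(3)) = 1/((-307613 - 443646) - 52/3) = 1/(-751259 - 52/3) = 1/(-2253829/3) = -3/2253829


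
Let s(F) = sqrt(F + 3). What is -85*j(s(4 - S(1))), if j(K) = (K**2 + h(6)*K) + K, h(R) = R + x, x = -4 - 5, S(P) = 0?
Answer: -595 + 170*sqrt(7) ≈ -145.22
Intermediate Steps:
x = -9
h(R) = -9 + R (h(R) = R - 9 = -9 + R)
s(F) = sqrt(3 + F)
j(K) = K**2 - 2*K (j(K) = (K**2 + (-9 + 6)*K) + K = (K**2 - 3*K) + K = K**2 - 2*K)
-85*j(s(4 - S(1))) = -85*sqrt(3 + (4 - 1*0))*(-2 + sqrt(3 + (4 - 1*0))) = -85*sqrt(3 + (4 + 0))*(-2 + sqrt(3 + (4 + 0))) = -85*sqrt(3 + 4)*(-2 + sqrt(3 + 4)) = -85*sqrt(7)*(-2 + sqrt(7))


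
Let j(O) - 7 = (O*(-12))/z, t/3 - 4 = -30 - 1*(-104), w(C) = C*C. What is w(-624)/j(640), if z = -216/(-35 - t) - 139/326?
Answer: -2571828480/134651749 ≈ -19.100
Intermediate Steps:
w(C) = C**2
t = 234 (t = 12 + 3*(-30 - 1*(-104)) = 12 + 3*(-30 + 104) = 12 + 3*74 = 12 + 222 = 234)
z = 33025/87694 (z = -216/(-35 - 1*234) - 139/326 = -216/(-35 - 234) - 139*1/326 = -216/(-269) - 139/326 = -216*(-1/269) - 139/326 = 216/269 - 139/326 = 33025/87694 ≈ 0.37659)
j(O) = 7 - 1052328*O/33025 (j(O) = 7 + (O*(-12))/(33025/87694) = 7 - 12*O*(87694/33025) = 7 - 1052328*O/33025)
w(-624)/j(640) = (-624)**2/(7 - 1052328/33025*640) = 389376/(7 - 134697984/6605) = 389376/(-134651749/6605) = 389376*(-6605/134651749) = -2571828480/134651749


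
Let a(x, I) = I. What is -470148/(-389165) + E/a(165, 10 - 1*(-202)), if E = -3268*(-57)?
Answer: 2592563247/2946535 ≈ 879.87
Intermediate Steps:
E = 186276
-470148/(-389165) + E/a(165, 10 - 1*(-202)) = -470148/(-389165) + 186276/(10 - 1*(-202)) = -470148*(-1/389165) + 186276/(10 + 202) = 67164/55595 + 186276/212 = 67164/55595 + 186276*(1/212) = 67164/55595 + 46569/53 = 2592563247/2946535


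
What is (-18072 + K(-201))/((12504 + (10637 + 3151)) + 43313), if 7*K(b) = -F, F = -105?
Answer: -18057/69605 ≈ -0.25942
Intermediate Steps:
K(b) = 15 (K(b) = (-1*(-105))/7 = (1/7)*105 = 15)
(-18072 + K(-201))/((12504 + (10637 + 3151)) + 43313) = (-18072 + 15)/((12504 + (10637 + 3151)) + 43313) = -18057/((12504 + 13788) + 43313) = -18057/(26292 + 43313) = -18057/69605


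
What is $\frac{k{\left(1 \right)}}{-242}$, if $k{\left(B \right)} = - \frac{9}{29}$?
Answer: $\frac{9}{7018} \approx 0.0012824$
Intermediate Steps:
$k{\left(B \right)} = - \frac{9}{29}$ ($k{\left(B \right)} = \left(-9\right) \frac{1}{29} = - \frac{9}{29}$)
$\frac{k{\left(1 \right)}}{-242} = - \frac{9}{29 \left(-242\right)} = \left(- \frac{9}{29}\right) \left(- \frac{1}{242}\right) = \frac{9}{7018}$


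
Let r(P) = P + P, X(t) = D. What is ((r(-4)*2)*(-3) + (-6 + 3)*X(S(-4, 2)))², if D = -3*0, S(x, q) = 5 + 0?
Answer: 2304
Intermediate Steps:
S(x, q) = 5
D = 0
X(t) = 0
r(P) = 2*P
((r(-4)*2)*(-3) + (-6 + 3)*X(S(-4, 2)))² = (((2*(-4))*2)*(-3) + (-6 + 3)*0)² = (-8*2*(-3) - 3*0)² = (-16*(-3) + 0)² = (48 + 0)² = 48² = 2304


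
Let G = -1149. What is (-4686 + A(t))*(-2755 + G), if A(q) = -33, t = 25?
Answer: 18422976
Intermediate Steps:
(-4686 + A(t))*(-2755 + G) = (-4686 - 33)*(-2755 - 1149) = -4719*(-3904) = 18422976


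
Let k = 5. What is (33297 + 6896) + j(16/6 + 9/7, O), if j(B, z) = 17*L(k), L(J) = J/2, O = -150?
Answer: 80471/2 ≈ 40236.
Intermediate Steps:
L(J) = J/2 (L(J) = J*(½) = J/2)
j(B, z) = 85/2 (j(B, z) = 17*((½)*5) = 17*(5/2) = 85/2)
(33297 + 6896) + j(16/6 + 9/7, O) = (33297 + 6896) + 85/2 = 40193 + 85/2 = 80471/2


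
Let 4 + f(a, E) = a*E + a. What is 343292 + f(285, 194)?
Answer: 398863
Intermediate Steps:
f(a, E) = -4 + a + E*a (f(a, E) = -4 + (a*E + a) = -4 + (E*a + a) = -4 + (a + E*a) = -4 + a + E*a)
343292 + f(285, 194) = 343292 + (-4 + 285 + 194*285) = 343292 + (-4 + 285 + 55290) = 343292 + 55571 = 398863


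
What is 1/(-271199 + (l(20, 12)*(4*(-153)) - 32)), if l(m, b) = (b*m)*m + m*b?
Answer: -1/3355711 ≈ -2.9800e-7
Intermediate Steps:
l(m, b) = b*m + b*m**2 (l(m, b) = b*m**2 + b*m = b*m + b*m**2)
1/(-271199 + (l(20, 12)*(4*(-153)) - 32)) = 1/(-271199 + ((12*20*(1 + 20))*(4*(-153)) - 32)) = 1/(-271199 + ((12*20*21)*(-612) - 32)) = 1/(-271199 + (5040*(-612) - 32)) = 1/(-271199 + (-3084480 - 32)) = 1/(-271199 - 3084512) = 1/(-3355711) = -1/3355711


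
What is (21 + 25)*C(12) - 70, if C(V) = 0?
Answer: -70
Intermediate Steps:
(21 + 25)*C(12) - 70 = (21 + 25)*0 - 70 = 46*0 - 70 = 0 - 70 = -70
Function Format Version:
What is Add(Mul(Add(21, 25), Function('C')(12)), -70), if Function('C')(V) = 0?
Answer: -70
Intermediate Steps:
Add(Mul(Add(21, 25), Function('C')(12)), -70) = Add(Mul(Add(21, 25), 0), -70) = Add(Mul(46, 0), -70) = Add(0, -70) = -70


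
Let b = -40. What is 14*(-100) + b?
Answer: -1440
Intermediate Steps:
14*(-100) + b = 14*(-100) - 40 = -1400 - 40 = -1440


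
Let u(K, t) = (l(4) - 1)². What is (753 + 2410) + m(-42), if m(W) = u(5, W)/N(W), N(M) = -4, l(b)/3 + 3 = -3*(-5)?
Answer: 11427/4 ≈ 2856.8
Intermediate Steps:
l(b) = 36 (l(b) = -9 + 3*(-3*(-5)) = -9 + 3*15 = -9 + 45 = 36)
u(K, t) = 1225 (u(K, t) = (36 - 1)² = 35² = 1225)
m(W) = -1225/4 (m(W) = 1225/(-4) = 1225*(-¼) = -1225/4)
(753 + 2410) + m(-42) = (753 + 2410) - 1225/4 = 3163 - 1225/4 = 11427/4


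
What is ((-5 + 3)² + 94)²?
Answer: 9604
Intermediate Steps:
((-5 + 3)² + 94)² = ((-2)² + 94)² = (4 + 94)² = 98² = 9604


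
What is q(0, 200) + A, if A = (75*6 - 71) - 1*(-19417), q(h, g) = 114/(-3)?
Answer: 19758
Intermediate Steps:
q(h, g) = -38 (q(h, g) = 114*(-⅓) = -38)
A = 19796 (A = (450 - 71) + 19417 = 379 + 19417 = 19796)
q(0, 200) + A = -38 + 19796 = 19758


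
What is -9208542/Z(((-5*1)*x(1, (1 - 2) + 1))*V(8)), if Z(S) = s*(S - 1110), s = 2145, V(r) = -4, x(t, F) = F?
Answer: 1534757/396825 ≈ 3.8676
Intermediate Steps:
Z(S) = -2380950 + 2145*S (Z(S) = 2145*(S - 1110) = 2145*(-1110 + S) = -2380950 + 2145*S)
-9208542/Z(((-5*1)*x(1, (1 - 2) + 1))*V(8)) = -9208542/(-2380950 + 2145*(((-5*1)*((1 - 2) + 1))*(-4))) = -9208542/(-2380950 + 2145*(-5*(-1 + 1)*(-4))) = -9208542/(-2380950 + 2145*(-5*0*(-4))) = -9208542/(-2380950 + 2145*(0*(-4))) = -9208542/(-2380950 + 2145*0) = -9208542/(-2380950 + 0) = -9208542/(-2380950) = -9208542*(-1/2380950) = 1534757/396825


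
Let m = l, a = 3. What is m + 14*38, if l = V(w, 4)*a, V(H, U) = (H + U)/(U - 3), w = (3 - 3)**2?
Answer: 544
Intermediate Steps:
w = 0 (w = 0**2 = 0)
V(H, U) = (H + U)/(-3 + U)
l = 12 (l = ((0 + 4)/(-3 + 4))*3 = (4/1)*3 = (1*4)*3 = 4*3 = 12)
m = 12
m + 14*38 = 12 + 14*38 = 12 + 532 = 544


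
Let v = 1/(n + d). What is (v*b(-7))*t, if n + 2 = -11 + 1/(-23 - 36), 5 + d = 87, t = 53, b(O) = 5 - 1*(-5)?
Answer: 3127/407 ≈ 7.6830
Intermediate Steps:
b(O) = 10 (b(O) = 5 + 5 = 10)
d = 82 (d = -5 + 87 = 82)
n = -768/59 (n = -2 + (-11 + 1/(-23 - 36)) = -2 + (-11 + 1/(-59)) = -2 + (-11 - 1/59) = -2 - 650/59 = -768/59 ≈ -13.017)
v = 59/4070 (v = 1/(-768/59 + 82) = 1/(4070/59) = 59/4070 ≈ 0.014496)
(v*b(-7))*t = ((59/4070)*10)*53 = (59/407)*53 = 3127/407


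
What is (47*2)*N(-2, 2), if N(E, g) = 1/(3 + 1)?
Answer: 47/2 ≈ 23.500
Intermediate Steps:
N(E, g) = 1/4
(47*2)*N(-2, 2) = (47*2)*(1/4) = 94*(1/4) = 47/2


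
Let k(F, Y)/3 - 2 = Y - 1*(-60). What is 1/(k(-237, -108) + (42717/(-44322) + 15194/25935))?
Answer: -383163690/53021401529 ≈ -0.0072266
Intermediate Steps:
k(F, Y) = 186 + 3*Y (k(F, Y) = 6 + 3*(Y - 1*(-60)) = 6 + 3*(Y + 60) = 6 + 3*(60 + Y) = 6 + (180 + 3*Y) = 186 + 3*Y)
1/(k(-237, -108) + (42717/(-44322) + 15194/25935)) = 1/((186 + 3*(-108)) + (42717/(-44322) + 15194/25935)) = 1/((186 - 324) + (42717*(-1/44322) + 15194*(1/25935))) = 1/(-138 + (-14239/14774 + 15194/25935)) = 1/(-138 - 144812309/383163690) = 1/(-53021401529/383163690) = -383163690/53021401529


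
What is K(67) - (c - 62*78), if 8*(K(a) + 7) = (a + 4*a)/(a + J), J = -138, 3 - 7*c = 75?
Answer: 19238655/3976 ≈ 4838.7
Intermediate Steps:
c = -72/7 (c = 3/7 - ⅐*75 = 3/7 - 75/7 = -72/7 ≈ -10.286)
K(a) = -7 + 5*a/(8*(-138 + a)) (K(a) = -7 + ((a + 4*a)/(a - 138))/8 = -7 + ((5*a)/(-138 + a))/8 = -7 + (5*a/(-138 + a))/8 = -7 + 5*a/(8*(-138 + a)))
K(67) - (c - 62*78) = 3*(2576 - 17*67)/(8*(-138 + 67)) - (-72/7 - 62*78) = (3/8)*(2576 - 1139)/(-71) - (-72/7 - 4836) = (3/8)*(-1/71)*1437 - 1*(-33924/7) = -4311/568 + 33924/7 = 19238655/3976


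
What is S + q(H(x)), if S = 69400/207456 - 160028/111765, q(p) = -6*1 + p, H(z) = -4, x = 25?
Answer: -3573687169/322032220 ≈ -11.097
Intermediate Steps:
q(p) = -6 + p
S = -353364969/322032220 (S = 69400*(1/207456) - 160028*1/111765 = 8675/25932 - 160028/111765 = -353364969/322032220 ≈ -1.0973)
S + q(H(x)) = -353364969/322032220 + (-6 - 4) = -353364969/322032220 - 10 = -3573687169/322032220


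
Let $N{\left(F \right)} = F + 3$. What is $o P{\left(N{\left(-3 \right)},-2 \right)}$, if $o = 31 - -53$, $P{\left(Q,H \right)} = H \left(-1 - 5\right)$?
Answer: $1008$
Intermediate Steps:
$N{\left(F \right)} = 3 + F$
$P{\left(Q,H \right)} = - 6 H$ ($P{\left(Q,H \right)} = H \left(-6\right) = - 6 H$)
$o = 84$ ($o = 31 + 53 = 84$)
$o P{\left(N{\left(-3 \right)},-2 \right)} = 84 \left(\left(-6\right) \left(-2\right)\right) = 84 \cdot 12 = 1008$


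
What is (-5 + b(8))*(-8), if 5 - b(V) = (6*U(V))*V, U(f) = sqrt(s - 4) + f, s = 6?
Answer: 3072 + 384*sqrt(2) ≈ 3615.1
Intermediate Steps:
U(f) = f + sqrt(2) (U(f) = sqrt(6 - 4) + f = sqrt(2) + f = f + sqrt(2))
b(V) = 5 - V*(6*V + 6*sqrt(2)) (b(V) = 5 - 6*(V + sqrt(2))*V = 5 - (6*V + 6*sqrt(2))*V = 5 - V*(6*V + 6*sqrt(2)))
(-5 + b(8))*(-8) = (-5 + (5 - 6*8*(8 + sqrt(2))))*(-8) = (-5 + (5 + (-384 - 48*sqrt(2))))*(-8) = (-5 + (-379 - 48*sqrt(2)))*(-8) = (-384 - 48*sqrt(2))*(-8) = 3072 + 384*sqrt(2)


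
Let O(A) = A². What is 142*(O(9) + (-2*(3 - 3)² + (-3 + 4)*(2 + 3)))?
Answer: 12212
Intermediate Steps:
142*(O(9) + (-2*(3 - 3)² + (-3 + 4)*(2 + 3))) = 142*(9² + (-2*(3 - 3)² + (-3 + 4)*(2 + 3))) = 142*(81 + (-2*0² + 1*5)) = 142*(81 + (-2*0 + 5)) = 142*(81 + (0 + 5)) = 142*(81 + 5) = 142*86 = 12212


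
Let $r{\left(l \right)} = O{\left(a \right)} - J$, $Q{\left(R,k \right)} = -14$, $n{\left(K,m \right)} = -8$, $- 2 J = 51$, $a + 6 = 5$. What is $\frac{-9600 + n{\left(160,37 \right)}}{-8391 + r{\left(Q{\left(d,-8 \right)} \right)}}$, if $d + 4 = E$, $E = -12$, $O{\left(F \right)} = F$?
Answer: $\frac{19216}{16733} \approx 1.1484$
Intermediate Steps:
$a = -1$ ($a = -6 + 5 = -1$)
$J = - \frac{51}{2}$ ($J = \left(- \frac{1}{2}\right) 51 = - \frac{51}{2} \approx -25.5$)
$d = -16$ ($d = -4 - 12 = -16$)
$r{\left(l \right)} = \frac{49}{2}$ ($r{\left(l \right)} = -1 - - \frac{51}{2} = -1 + \frac{51}{2} = \frac{49}{2}$)
$\frac{-9600 + n{\left(160,37 \right)}}{-8391 + r{\left(Q{\left(d,-8 \right)} \right)}} = \frac{-9600 - 8}{-8391 + \frac{49}{2}} = - \frac{9608}{- \frac{16733}{2}} = \left(-9608\right) \left(- \frac{2}{16733}\right) = \frac{19216}{16733}$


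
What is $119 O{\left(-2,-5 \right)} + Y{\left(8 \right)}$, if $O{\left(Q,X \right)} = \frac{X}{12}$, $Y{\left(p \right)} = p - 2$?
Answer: $- \frac{523}{12} \approx -43.583$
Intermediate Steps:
$Y{\left(p \right)} = -2 + p$
$O{\left(Q,X \right)} = \frac{X}{12}$ ($O{\left(Q,X \right)} = X \frac{1}{12} = \frac{X}{12}$)
$119 O{\left(-2,-5 \right)} + Y{\left(8 \right)} = 119 \cdot \frac{1}{12} \left(-5\right) + \left(-2 + 8\right) = 119 \left(- \frac{5}{12}\right) + 6 = - \frac{595}{12} + 6 = - \frac{523}{12}$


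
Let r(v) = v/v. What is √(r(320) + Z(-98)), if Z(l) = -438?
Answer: I*√437 ≈ 20.905*I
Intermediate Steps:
r(v) = 1
√(r(320) + Z(-98)) = √(1 - 438) = √(-437) = I*√437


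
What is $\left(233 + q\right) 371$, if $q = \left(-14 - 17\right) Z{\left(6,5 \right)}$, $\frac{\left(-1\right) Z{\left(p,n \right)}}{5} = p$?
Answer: $431473$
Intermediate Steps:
$Z{\left(p,n \right)} = - 5 p$
$q = 930$ ($q = \left(-14 - 17\right) \left(\left(-5\right) 6\right) = \left(-14 - 17\right) \left(-30\right) = \left(-31\right) \left(-30\right) = 930$)
$\left(233 + q\right) 371 = \left(233 + 930\right) 371 = 1163 \cdot 371 = 431473$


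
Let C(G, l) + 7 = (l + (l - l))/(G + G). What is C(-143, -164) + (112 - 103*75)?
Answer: -1089578/143 ≈ -7619.4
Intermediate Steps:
C(G, l) = -7 + l/(2*G) (C(G, l) = -7 + (l + (l - l))/(G + G) = -7 + (l + 0)/((2*G)) = -7 + l*(1/(2*G)) = -7 + l/(2*G))
C(-143, -164) + (112 - 103*75) = (-7 + (½)*(-164)/(-143)) + (112 - 103*75) = (-7 + (½)*(-164)*(-1/143)) + (112 - 7725) = (-7 + 82/143) - 7613 = -919/143 - 7613 = -1089578/143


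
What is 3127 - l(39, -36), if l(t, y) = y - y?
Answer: 3127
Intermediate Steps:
l(t, y) = 0
3127 - l(39, -36) = 3127 - 1*0 = 3127 + 0 = 3127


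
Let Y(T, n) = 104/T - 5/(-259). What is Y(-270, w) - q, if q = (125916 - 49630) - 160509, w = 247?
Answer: 2944844402/34965 ≈ 84223.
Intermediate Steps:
Y(T, n) = 5/259 + 104/T (Y(T, n) = 104/T - 5*(-1/259) = 104/T + 5/259 = 5/259 + 104/T)
q = -84223 (q = 76286 - 160509 = -84223)
Y(-270, w) - q = (5/259 + 104/(-270)) - 1*(-84223) = (5/259 + 104*(-1/270)) + 84223 = (5/259 - 52/135) + 84223 = -12793/34965 + 84223 = 2944844402/34965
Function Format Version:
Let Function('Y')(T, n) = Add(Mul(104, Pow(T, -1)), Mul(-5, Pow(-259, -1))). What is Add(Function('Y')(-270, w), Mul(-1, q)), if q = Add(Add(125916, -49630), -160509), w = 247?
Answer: Rational(2944844402, 34965) ≈ 84223.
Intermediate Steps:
Function('Y')(T, n) = Add(Rational(5, 259), Mul(104, Pow(T, -1))) (Function('Y')(T, n) = Add(Mul(104, Pow(T, -1)), Mul(-5, Rational(-1, 259))) = Add(Mul(104, Pow(T, -1)), Rational(5, 259)) = Add(Rational(5, 259), Mul(104, Pow(T, -1))))
q = -84223 (q = Add(76286, -160509) = -84223)
Add(Function('Y')(-270, w), Mul(-1, q)) = Add(Add(Rational(5, 259), Mul(104, Pow(-270, -1))), Mul(-1, -84223)) = Add(Add(Rational(5, 259), Mul(104, Rational(-1, 270))), 84223) = Add(Add(Rational(5, 259), Rational(-52, 135)), 84223) = Add(Rational(-12793, 34965), 84223) = Rational(2944844402, 34965)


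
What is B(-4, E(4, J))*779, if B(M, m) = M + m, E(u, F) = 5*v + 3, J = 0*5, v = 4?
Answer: 14801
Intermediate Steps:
J = 0
E(u, F) = 23 (E(u, F) = 5*4 + 3 = 20 + 3 = 23)
B(-4, E(4, J))*779 = (-4 + 23)*779 = 19*779 = 14801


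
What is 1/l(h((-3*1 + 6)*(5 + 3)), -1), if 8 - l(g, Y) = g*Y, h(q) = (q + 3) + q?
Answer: 1/59 ≈ 0.016949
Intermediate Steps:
h(q) = 3 + 2*q (h(q) = (3 + q) + q = 3 + 2*q)
l(g, Y) = 8 - Y*g (l(g, Y) = 8 - g*Y = 8 - Y*g)
1/l(h((-3*1 + 6)*(5 + 3)), -1) = 1/(8 - 1*(-1)*(3 + 2*((-3*1 + 6)*(5 + 3)))) = 1/(8 - 1*(-1)*(3 + 2*((-3 + 6)*8))) = 1/(8 - 1*(-1)*(3 + 2*(3*8))) = 1/(8 - 1*(-1)*(3 + 2*24)) = 1/(8 - 1*(-1)*(3 + 48)) = 1/(8 - 1*(-1)*51) = 1/(8 + 51) = 1/59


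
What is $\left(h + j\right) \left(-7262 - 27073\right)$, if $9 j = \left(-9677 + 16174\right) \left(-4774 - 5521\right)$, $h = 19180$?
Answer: $254513890925$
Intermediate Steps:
$j = - \frac{66886615}{9}$ ($j = \frac{\left(-9677 + 16174\right) \left(-4774 - 5521\right)}{9} = \frac{6497 \left(-10295\right)}{9} = \frac{1}{9} \left(-66886615\right) = - \frac{66886615}{9} \approx -7.4318 \cdot 10^{6}$)
$\left(h + j\right) \left(-7262 - 27073\right) = \left(19180 - \frac{66886615}{9}\right) \left(-7262 - 27073\right) = \left(- \frac{66713995}{9}\right) \left(-34335\right) = 254513890925$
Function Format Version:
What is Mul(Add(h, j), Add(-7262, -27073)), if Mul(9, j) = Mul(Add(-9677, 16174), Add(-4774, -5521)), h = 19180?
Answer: 254513890925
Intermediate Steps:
j = Rational(-66886615, 9) (j = Mul(Rational(1, 9), Mul(Add(-9677, 16174), Add(-4774, -5521))) = Mul(Rational(1, 9), Mul(6497, -10295)) = Mul(Rational(1, 9), -66886615) = Rational(-66886615, 9) ≈ -7.4318e+6)
Mul(Add(h, j), Add(-7262, -27073)) = Mul(Add(19180, Rational(-66886615, 9)), Add(-7262, -27073)) = Mul(Rational(-66713995, 9), -34335) = 254513890925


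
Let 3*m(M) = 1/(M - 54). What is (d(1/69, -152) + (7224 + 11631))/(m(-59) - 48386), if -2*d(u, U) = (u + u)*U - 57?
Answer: -294503651/754531330 ≈ -0.39031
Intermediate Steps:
d(u, U) = 57/2 - U*u (d(u, U) = -((u + u)*U - 57)/2 = -((2*u)*U - 57)/2 = -(2*U*u - 57)/2 = -(-57 + 2*U*u)/2 = 57/2 - U*u)
m(M) = 1/(3*(-54 + M)) (m(M) = 1/(3*(M - 54)) = 1/(3*(-54 + M)))
(d(1/69, -152) + (7224 + 11631))/(m(-59) - 48386) = ((57/2 - 1*(-152)/69) + (7224 + 11631))/(1/(3*(-54 - 59)) - 48386) = ((57/2 - 1*(-152)*1/69) + 18855)/((⅓)/(-113) - 48386) = ((57/2 + 152/69) + 18855)/((⅓)*(-1/113) - 48386) = (4237/138 + 18855)/(-1/339 - 48386) = 2606227/(138*(-16402855/339)) = (2606227/138)*(-339/16402855) = -294503651/754531330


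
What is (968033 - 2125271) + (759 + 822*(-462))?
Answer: -1536243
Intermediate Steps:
(968033 - 2125271) + (759 + 822*(-462)) = -1157238 + (759 - 379764) = -1157238 - 379005 = -1536243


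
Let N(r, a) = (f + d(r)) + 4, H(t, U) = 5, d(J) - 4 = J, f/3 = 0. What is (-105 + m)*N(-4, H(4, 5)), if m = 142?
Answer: 148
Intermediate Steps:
f = 0 (f = 3*0 = 0)
d(J) = 4 + J
N(r, a) = 8 + r (N(r, a) = (0 + (4 + r)) + 4 = (4 + r) + 4 = 8 + r)
(-105 + m)*N(-4, H(4, 5)) = (-105 + 142)*(8 - 4) = 37*4 = 148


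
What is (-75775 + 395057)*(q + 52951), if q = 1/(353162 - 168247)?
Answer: 3126228683388812/184915 ≈ 1.6906e+10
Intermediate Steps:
q = 1/184915 ≈ 5.4079e-6
(-75775 + 395057)*(q + 52951) = (-75775 + 395057)*(1/184915 + 52951) = 319282*(9791434166/184915) = 3126228683388812/184915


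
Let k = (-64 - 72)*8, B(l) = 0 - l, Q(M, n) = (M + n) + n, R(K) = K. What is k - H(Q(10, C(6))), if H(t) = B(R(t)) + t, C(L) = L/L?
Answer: -1088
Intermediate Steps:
C(L) = 1
Q(M, n) = M + 2*n
B(l) = -l
H(t) = 0 (H(t) = -t + t = 0)
k = -1088 (k = -136*8 = -1088)
k - H(Q(10, C(6))) = -1088 - 1*0 = -1088 + 0 = -1088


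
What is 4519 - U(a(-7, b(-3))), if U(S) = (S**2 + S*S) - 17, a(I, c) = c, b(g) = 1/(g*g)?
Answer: 367414/81 ≈ 4536.0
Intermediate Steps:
b(g) = g**(-2) (b(g) = 1/(g**2) = g**(-2))
U(S) = -17 + 2*S**2 (U(S) = (S**2 + S**2) - 17 = 2*S**2 - 17 = -17 + 2*S**2)
4519 - U(a(-7, b(-3))) = 4519 - (-17 + 2*((-3)**(-2))**2) = 4519 - (-17 + 2*(1/9)**2) = 4519 - (-17 + 2*(1/81)) = 4519 - (-17 + 2/81) = 4519 - 1*(-1375/81) = 4519 + 1375/81 = 367414/81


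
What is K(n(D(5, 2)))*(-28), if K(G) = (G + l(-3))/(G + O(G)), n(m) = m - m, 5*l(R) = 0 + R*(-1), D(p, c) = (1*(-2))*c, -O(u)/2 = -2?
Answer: -21/5 ≈ -4.2000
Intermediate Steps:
O(u) = 4 (O(u) = -2*(-2) = 4)
D(p, c) = -2*c
l(R) = -R/5 (l(R) = (0 + R*(-1))/5 = (0 - R)/5 = (-R)/5 = -R/5)
n(m) = 0
K(G) = (⅗ + G)/(4 + G) (K(G) = (G - ⅕*(-3))/(G + 4) = (G + ⅗)/(4 + G) = (⅗ + G)/(4 + G))
K(n(D(5, 2)))*(-28) = ((⅗ + 0)/(4 + 0))*(-28) = ((⅗)/4)*(-28) = ((¼)*(⅗))*(-28) = (3/20)*(-28) = -21/5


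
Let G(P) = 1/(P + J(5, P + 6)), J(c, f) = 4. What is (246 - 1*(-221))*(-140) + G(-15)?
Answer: -719181/11 ≈ -65380.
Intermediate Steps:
G(P) = 1/(4 + P) (G(P) = 1/(P + 4) = 1/(4 + P))
(246 - 1*(-221))*(-140) + G(-15) = (246 - 1*(-221))*(-140) + 1/(4 - 15) = (246 + 221)*(-140) + 1/(-11) = 467*(-140) - 1/11 = -65380 - 1/11 = -719181/11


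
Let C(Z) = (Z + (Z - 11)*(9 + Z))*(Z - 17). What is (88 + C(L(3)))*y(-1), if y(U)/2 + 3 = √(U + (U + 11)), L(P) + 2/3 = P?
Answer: 0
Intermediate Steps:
L(P) = -⅔ + P
C(Z) = (-17 + Z)*(Z + (-11 + Z)*(9 + Z)) (C(Z) = (Z + (-11 + Z)*(9 + Z))*(-17 + Z) = (-17 + Z)*(Z + (-11 + Z)*(9 + Z)))
y(U) = -6 + 2*√(11 + 2*U) (y(U) = -6 + 2*√(U + (U + 11)) = -6 + 2*√(U + (11 + U)) = -6 + 2*√(11 + 2*U))
(88 + C(L(3)))*y(-1) = (88 + (1683 + (-⅔ + 3)³ - 82*(-⅔ + 3) - 18*(-⅔ + 3)²))*(-6 + 2*√(11 + 2*(-1))) = (88 + (1683 + (7/3)³ - 82*7/3 - 18*(7/3)²))*(-6 + 2*√(11 - 2)) = (88 + (1683 + 343/27 - 574/3 - 18*49/9))*(-6 + 2*√9) = (88 + (1683 + 343/27 - 574/3 - 98))*(-6 + 2*3) = (88 + 37972/27)*(-6 + 6) = (40348/27)*0 = 0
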